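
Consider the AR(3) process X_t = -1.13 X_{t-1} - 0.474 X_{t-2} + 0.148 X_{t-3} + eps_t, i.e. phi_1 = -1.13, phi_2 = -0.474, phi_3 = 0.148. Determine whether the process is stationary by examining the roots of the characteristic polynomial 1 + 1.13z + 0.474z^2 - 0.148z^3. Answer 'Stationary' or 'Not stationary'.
\text{Stationary}

The AR(p) characteristic polynomial is P(z) = 1 + 1.13z + 0.474z^2 - 0.148z^3.
Stationarity requires all roots to lie outside the unit circle, i.e. |z| > 1 for every root.
Degree 3: look for a simple real root z0 first, then factor out (1 - z/z0) and solve the remaining quadratic.
Testing z0 = 5: P(5) = 1 + (1.13)(5) + (0.474)(5)^2 + (-0.148)(5)^3
  = 1 + (5.65) + (11.85) + (-18.5) = 0.  So z_0 = 5 is a root, |z_0| = 5.
Divide out the factor (1 - 0.2 z) = (1 - z/z0) (since 1/z0 = 0.2):
  P(z) = (1 - 0.2 z)(1 + (1.33) z + (0.74) z^2)
  [check: z-coef 1.33 - (0.2) = 1.13; z^2-coef 0.74 - (0.2)(1.33) = 0.474; z^3-coef -(0.2)(0.74) = -0.148.]
Remaining roots from the quadratic factor 1 + (1.33) z + (0.74) z^2:
  Set 1 + (1.33) z + (0.74) z^2 = 0, i.e. a z^2 + b z + c = 0 with a = 0.74, b = 1.33, c = 1.
  Discriminant D = b^2 - 4ac = (1.33)^2 - 4*(0.74)*1 = 1.7689 - (2.96) = -1.1911.
  D < 0, so the roots are the complex-conjugate pair z = (-b +/- i sqrt(-D)) / (2a) = -0.8986 +/- 0.7374i.
  For a conjugate pair |z|^2 = z * conj(z) = (product of roots) = c/a = 1/(0.74) = 1.351351, so |z| = sqrt(1.351351) = 1.1625 for both roots.
Moduli of all roots: 5.0000, 1.1625, 1.1625.
All moduli strictly greater than 1? Yes.
Verdict: Stationary.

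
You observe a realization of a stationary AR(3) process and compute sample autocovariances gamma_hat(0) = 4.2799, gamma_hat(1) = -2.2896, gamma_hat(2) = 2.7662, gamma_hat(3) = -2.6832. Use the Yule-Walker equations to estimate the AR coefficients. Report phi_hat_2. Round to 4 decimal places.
\hat\phi_{2} = 0.4120

The Yule-Walker equations for an AR(p) process read, in matrix form,
  Gamma_p phi = r_p,   with   (Gamma_p)_{ij} = gamma(|i - j|),
                       (r_p)_i = gamma(i),   i,j = 1..p.
Substitute the sample gammas (Toeplitz matrix and right-hand side of size 3):
  Gamma_p = [[4.2799, -2.2896, 2.7662], [-2.2896, 4.2799, -2.2896], [2.7662, -2.2896, 4.2799]]
  r_p     = [-2.2896, 2.7662, -2.6832]
Written out (R1..R3):
  (R1) 4.2799 phi_1 - 2.2896 phi_2 + 2.7662 phi_3 = -2.2896
  (R2) -2.2896 phi_1 + 4.2799 phi_2 - 2.2896 phi_3 = 2.7662
  (R3) 2.7662 phi_1 - 2.2896 phi_2 + 4.2799 phi_3 = -2.6832
Gaussian elimination:
  R2 <- R2 - (-2.2896/4.2799) R1 = R2 - (-0.534966) R1:  3.055042 phi_2 - 0.809778 phi_3 = 1.541342
  R3 <- R3 - (2.7662/4.2799) R1 = R3 - (0.646324) R1:  -0.809778 phi_2 + 2.49204 phi_3 = -1.203378
  R3 <- R3 - (-0.809778/3.055042) R2 = R3 - (-0.265063) R2:  2.277398 phi_3 = -0.794825
Back-substitution:
  phi_hat_3 = -0.794825 / 2.277398 = -0.349006
  phi_hat_2 = (1.541342 - (-0.809778)(-0.349006)) / 3.055042 = 0.412016
  phi_hat_1 = (-2.2896 - (-2.2896)(0.412016) - (2.7662)(-0.349006)) / 4.2799 = -0.088981
So phi_hat = [-0.0890, 0.4120, -0.3490].
Therefore phi_hat_2 = 0.4120.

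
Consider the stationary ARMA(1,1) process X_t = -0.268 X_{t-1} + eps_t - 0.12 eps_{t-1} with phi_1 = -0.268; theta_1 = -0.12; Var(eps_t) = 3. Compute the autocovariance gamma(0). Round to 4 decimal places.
\gamma(0) = 3.4866

Multiply the model equation by X_{t-k} and take expectations. With theta_0 = psi_0 = 1 and psi_j the MA(infinity) weights, this gives
  gamma(k) - sum_i phi_i gamma(k-i) = c_k,
  c_k = sigma^2 * sum_{j=k..q} theta_j psi_{j-k}   (c_k = 0 for k > q),
using gamma(-m) = gamma(m).
psi-weights needed (psi_j = theta_j + sum_i phi_i psi_{j-i}):
  psi_1 = theta_1 + phi_1 = -0.12 + (-0.268) = -0.388
Right-hand sides:
  c_0 = sigma^2 (1 + theta_1 psi_1) = 3 * (1 + (-0.12)(-0.388)) = 3 * 1.04656 = 3.13968
  c_1 = sigma^2 theta_1 = 3 * (-0.12) = -0.36
  c_2 = 0
Equations for k = 0 and k = 1 (AR order 1):
  gamma(0) = phi_1 gamma(1) + c_0
  gamma(1) = phi_1 gamma(0) + c_1
Substituting the second into the first: gamma(0) (1 - phi_1^2) = c_0 + phi_1 c_1, so
  gamma(0) = (c_0 + phi_1 c_1) / (1 - phi_1^2) = (3.13968 + (-0.268)(-0.36)) / (1 - (-0.268)^2) = 3.23616 / 0.928176 = 3.48658.
Therefore gamma(0) = 3.4866 (to 4 decimal places).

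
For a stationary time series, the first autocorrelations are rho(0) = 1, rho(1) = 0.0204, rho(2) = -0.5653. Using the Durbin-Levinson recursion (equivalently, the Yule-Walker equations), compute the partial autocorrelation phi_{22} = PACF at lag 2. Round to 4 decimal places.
\phi_{22} = -0.5660

The PACF at lag k is phi_{kk}, the last component of the solution
to the Yule-Walker system G_k phi = r_k where
  (G_k)_{ij} = rho(|i - j|), (r_k)_i = rho(i), i,j = 1..k.
Equivalently, Durbin-Levinson gives phi_{kk} iteratively:
  phi_{11} = rho(1)
  phi_{kk} = [rho(k) - sum_{j=1..k-1} phi_{k-1,j} rho(k-j)]
            / [1 - sum_{j=1..k-1} phi_{k-1,j} rho(j)],
  phi_{k,j} = phi_{k-1,j} - phi_{kk} phi_{k-1,k-j},  j = 1..k-1.
Step k = 1:
  phi_11 = rho(1) = 0.0204.
Step k = 2:
  phi_22 = [rho(2) - phi_11 rho(1)] / [1 - phi_11 rho(1)] = [-0.5653 - (0.0204)(0.0204)] / [1 - (0.0204)(0.0204)]
         = -0.56571616 / 0.99958384 = -0.566.
Therefore phi_{22} = -0.5660.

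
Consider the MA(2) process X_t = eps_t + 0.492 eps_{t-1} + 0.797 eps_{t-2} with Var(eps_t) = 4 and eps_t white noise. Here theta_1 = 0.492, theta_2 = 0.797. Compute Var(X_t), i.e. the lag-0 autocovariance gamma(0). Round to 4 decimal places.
\gamma(0) = 7.5091

For an MA(q) process X_t = eps_t + sum_i theta_i eps_{t-i} with
Var(eps_t) = sigma^2, the variance is
  gamma(0) = sigma^2 * (1 + sum_i theta_i^2).
  sum_i theta_i^2 = (0.492)^2 + (0.797)^2 = 0.242064 + 0.635209 = 0.877273.
  gamma(0) = 4 * (1 + 0.877273) = 4 * 1.877273 = 7.509092, which rounds to 7.5091.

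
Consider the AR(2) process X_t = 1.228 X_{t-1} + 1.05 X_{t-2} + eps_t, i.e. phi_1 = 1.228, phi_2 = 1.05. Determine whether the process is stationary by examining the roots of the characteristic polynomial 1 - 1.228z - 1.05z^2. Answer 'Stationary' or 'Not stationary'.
\text{Not stationary}

The AR(p) characteristic polynomial is P(z) = 1 - 1.228z - 1.05z^2.
Stationarity requires all roots to lie outside the unit circle, i.e. |z| > 1 for every root.
Set 1 + (-1.228) z + (-1.05) z^2 = 0, i.e. a z^2 + b z + c = 0 with a = -1.05, b = -1.228, c = 1.
Discriminant D = b^2 - 4ac = (-1.228)^2 - 4*(-1.05)*1 = 1.507984 - (-4.2) = 5.707984.
D >= 0, so the roots are real: z = (-b +/- sqrt(D)) / (2a) = (1.228 +/- 2.389139) / (-2.1).
  z_1 = (1.228 + 2.389139) / (-2.1) = -1.7224,   |z_1| = 1.7224.
  z_2 = (1.228 - 2.389139) / (-2.1) = 0.5529,   |z_2| = 0.5529.
Moduli of all roots: 1.7224, 0.5529.
All moduli strictly greater than 1? No.
Verdict: Not stationary.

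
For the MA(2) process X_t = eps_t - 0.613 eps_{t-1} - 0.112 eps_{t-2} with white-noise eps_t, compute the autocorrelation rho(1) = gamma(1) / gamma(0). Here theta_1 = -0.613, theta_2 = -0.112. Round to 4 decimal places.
\rho(1) = -0.3921

For an MA(q) process with theta_0 = 1, the autocovariance is
  gamma(k) = sigma^2 * sum_{i=0..q-k} theta_i * theta_{i+k},
and rho(k) = gamma(k) / gamma(0). Sigma^2 cancels.
  numerator   = (1)*(-0.613) + (-0.613)*(-0.112) = -0.544344.
  denominator = (1)^2 + (-0.613)^2 + (-0.112)^2 = 1.388313.
  rho(1) = -0.544344 / 1.388313 = -0.3921.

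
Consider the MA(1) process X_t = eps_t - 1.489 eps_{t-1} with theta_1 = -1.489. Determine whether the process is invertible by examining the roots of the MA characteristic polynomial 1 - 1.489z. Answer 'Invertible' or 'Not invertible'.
\text{Not invertible}

The MA(q) characteristic polynomial is P(z) = 1 - 1.489z.
Invertibility requires all roots to lie outside the unit circle, i.e. |z| > 1 for every root.
This is linear in z: 1 + (-1.489) z = 0  =>  z = -1/(-1.489) = 0.671592,  |z| = 0.671592.
Moduli of all roots: 0.6716.
All moduli strictly greater than 1? No.
Verdict: Not invertible.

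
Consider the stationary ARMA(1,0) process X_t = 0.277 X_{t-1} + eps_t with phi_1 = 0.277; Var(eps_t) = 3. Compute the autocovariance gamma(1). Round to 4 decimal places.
\gamma(1) = 0.9001

Multiply the model equation by X_{t-k} and take expectations. With theta_0 = psi_0 = 1 and psi_j the MA(infinity) weights, this gives
  gamma(k) - sum_i phi_i gamma(k-i) = c_k,
  c_k = sigma^2 * sum_{j=k..q} theta_j psi_{j-k}   (c_k = 0 for k > q),
using gamma(-m) = gamma(m).
Pure AR (q = 0): c_0 = sigma^2 = 3, c_k = 0 for k >= 1.
Equations for k = 0 and k = 1 (AR order 1):
  gamma(0) = phi_1 gamma(1) + c_0
  gamma(1) = phi_1 gamma(0) + c_1
Substituting the second into the first: gamma(0) (1 - phi_1^2) = c_0 + phi_1 c_1, so
  gamma(0) = c_0 / (1 - phi_1^2) = 3 / (1 - (0.277)^2) = 3 / 0.923271 = 3.249317.
  gamma(1) = phi_1 gamma(0) = (0.277)(3.249317) = 0.900061.
Therefore gamma(1) = 0.9001 (to 4 decimal places).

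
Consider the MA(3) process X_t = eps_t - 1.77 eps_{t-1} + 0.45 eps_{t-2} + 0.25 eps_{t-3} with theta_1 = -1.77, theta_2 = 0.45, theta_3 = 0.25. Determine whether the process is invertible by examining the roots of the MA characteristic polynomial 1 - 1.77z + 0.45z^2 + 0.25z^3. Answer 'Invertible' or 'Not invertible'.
\text{Not invertible}

The MA(q) characteristic polynomial is P(z) = 1 - 1.77z + 0.45z^2 + 0.25z^3.
Invertibility requires all roots to lie outside the unit circle, i.e. |z| > 1 for every root.
Degree 3: look for a simple real root z0 first, then factor out (1 - z/z0) and solve the remaining quadratic.
Testing z0 = 0.8: P(0.8) = 1 + (-1.77)(0.8) + (0.45)(0.8)^2 + (0.25)(0.8)^3
  = 1 + (-1.416) + (0.288) + (0.128) = 0.  So z_0 = 0.8 is a root, |z_0| = 0.8.
Divide out the factor (1 - 1.25 z) = (1 - z/z0) (since 1/z0 = 1.25):
  P(z) = (1 - 1.25 z)(1 + (-0.52) z + (-0.2) z^2)
  [check: z-coef -0.52 - (1.25) = -1.77; z^2-coef -0.2 - (1.25)(-0.52) = 0.45; z^3-coef -(1.25)(-0.2) = 0.25.]
Remaining roots from the quadratic factor 1 + (-0.52) z + (-0.2) z^2:
  Set 1 + (-0.52) z + (-0.2) z^2 = 0, i.e. a z^2 + b z + c = 0 with a = -0.2, b = -0.52, c = 1.
  Discriminant D = b^2 - 4ac = (-0.52)^2 - 4*(-0.2)*1 = 0.2704 - (-0.8) = 1.0704.
  D >= 0, so the roots are real: z = (-b +/- sqrt(D)) / (2a) = (0.52 +/- 1.034601) / (-0.4).
    z_1 = (0.52 + 1.034601) / (-0.4) = -3.8865,   |z_1| = 3.8865.
    z_2 = (0.52 - 1.034601) / (-0.4) = 1.2865,   |z_2| = 1.2865.
Moduli of all roots: 0.8000, 3.8865, 1.2865.
All moduli strictly greater than 1? No.
Verdict: Not invertible.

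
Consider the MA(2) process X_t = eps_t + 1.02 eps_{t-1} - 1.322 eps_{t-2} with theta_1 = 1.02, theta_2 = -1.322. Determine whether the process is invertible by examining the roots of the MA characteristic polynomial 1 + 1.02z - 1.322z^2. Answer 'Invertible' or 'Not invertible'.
\text{Not invertible}

The MA(q) characteristic polynomial is P(z) = 1 + 1.02z - 1.322z^2.
Invertibility requires all roots to lie outside the unit circle, i.e. |z| > 1 for every root.
Set 1 + (1.02) z + (-1.322) z^2 = 0, i.e. a z^2 + b z + c = 0 with a = -1.322, b = 1.02, c = 1.
Discriminant D = b^2 - 4ac = (1.02)^2 - 4*(-1.322)*1 = 1.0404 - (-5.288) = 6.3284.
D >= 0, so the roots are real: z = (-b +/- sqrt(D)) / (2a) = (-1.02 +/- 2.515631) / (-2.644).
  z_1 = (-1.02 + 2.515631) / (-2.644) = -0.5657,   |z_1| = 0.5657.
  z_2 = (-1.02 - 2.515631) / (-2.644) = 1.3372,   |z_2| = 1.3372.
Moduli of all roots: 0.5657, 1.3372.
All moduli strictly greater than 1? No.
Verdict: Not invertible.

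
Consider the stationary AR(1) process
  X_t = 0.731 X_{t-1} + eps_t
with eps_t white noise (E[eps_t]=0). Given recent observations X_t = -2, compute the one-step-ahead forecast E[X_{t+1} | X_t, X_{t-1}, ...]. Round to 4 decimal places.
E[X_{t+1} \mid \mathcal F_t] = -1.4620

For an AR(p) model X_t = c + sum_i phi_i X_{t-i} + eps_t, the
one-step-ahead conditional mean is
  E[X_{t+1} | X_t, ...] = c + sum_i phi_i X_{t+1-i}.
Substitute known values:
  E[X_{t+1} | ...] = (0.731) * (-2)
                   = -1.4620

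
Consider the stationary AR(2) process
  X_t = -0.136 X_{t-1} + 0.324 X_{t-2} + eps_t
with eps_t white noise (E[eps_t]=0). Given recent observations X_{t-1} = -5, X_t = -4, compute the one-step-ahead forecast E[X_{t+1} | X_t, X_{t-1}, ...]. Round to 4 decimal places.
E[X_{t+1} \mid \mathcal F_t] = -1.0760

For an AR(p) model X_t = c + sum_i phi_i X_{t-i} + eps_t, the
one-step-ahead conditional mean is
  E[X_{t+1} | X_t, ...] = c + sum_i phi_i X_{t+1-i}.
Substitute known values:
  E[X_{t+1} | ...] = (-0.136) * (-4) + (0.324) * (-5)
                   = -1.0760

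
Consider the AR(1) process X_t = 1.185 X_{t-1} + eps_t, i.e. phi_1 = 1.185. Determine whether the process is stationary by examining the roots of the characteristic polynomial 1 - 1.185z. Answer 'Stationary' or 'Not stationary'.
\text{Not stationary}

The AR(p) characteristic polynomial is P(z) = 1 - 1.185z.
Stationarity requires all roots to lie outside the unit circle, i.e. |z| > 1 for every root.
This is linear in z: 1 + (-1.185) z = 0  =>  z = -1/(-1.185) = 0.843882,  |z| = 0.843882.
Moduli of all roots: 0.8439.
All moduli strictly greater than 1? No.
Verdict: Not stationary.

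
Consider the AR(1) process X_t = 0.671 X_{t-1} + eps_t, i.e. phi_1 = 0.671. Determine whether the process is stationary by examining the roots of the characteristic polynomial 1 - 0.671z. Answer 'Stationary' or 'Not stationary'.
\text{Stationary}

The AR(p) characteristic polynomial is P(z) = 1 - 0.671z.
Stationarity requires all roots to lie outside the unit circle, i.e. |z| > 1 for every root.
This is linear in z: 1 + (-0.671) z = 0  =>  z = -1/(-0.671) = 1.490313,  |z| = 1.490313.
Moduli of all roots: 1.4903.
All moduli strictly greater than 1? Yes.
Verdict: Stationary.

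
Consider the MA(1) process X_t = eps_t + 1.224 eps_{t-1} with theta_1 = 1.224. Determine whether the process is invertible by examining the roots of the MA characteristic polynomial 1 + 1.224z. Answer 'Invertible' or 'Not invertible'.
\text{Not invertible}

The MA(q) characteristic polynomial is P(z) = 1 + 1.224z.
Invertibility requires all roots to lie outside the unit circle, i.e. |z| > 1 for every root.
This is linear in z: 1 + (1.224) z = 0  =>  z = -1/(1.224) = -0.816993,  |z| = 0.816993.
Moduli of all roots: 0.8170.
All moduli strictly greater than 1? No.
Verdict: Not invertible.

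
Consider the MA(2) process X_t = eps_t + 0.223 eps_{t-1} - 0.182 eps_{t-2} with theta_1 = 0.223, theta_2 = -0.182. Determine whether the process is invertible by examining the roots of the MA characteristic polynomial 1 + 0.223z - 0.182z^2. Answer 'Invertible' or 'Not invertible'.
\text{Invertible}

The MA(q) characteristic polynomial is P(z) = 1 + 0.223z - 0.182z^2.
Invertibility requires all roots to lie outside the unit circle, i.e. |z| > 1 for every root.
Set 1 + (0.223) z + (-0.182) z^2 = 0, i.e. a z^2 + b z + c = 0 with a = -0.182, b = 0.223, c = 1.
Discriminant D = b^2 - 4ac = (0.223)^2 - 4*(-0.182)*1 = 0.049729 - (-0.728) = 0.777729.
D >= 0, so the roots are real: z = (-b +/- sqrt(D)) / (2a) = (-0.223 +/- 0.881889) / (-0.364).
  z_1 = (-0.223 + 0.881889) / (-0.364) = -1.8101,   |z_1| = 1.8101.
  z_2 = (-0.223 - 0.881889) / (-0.364) = 3.0354,   |z_2| = 3.0354.
Moduli of all roots: 1.8101, 3.0354.
All moduli strictly greater than 1? Yes.
Verdict: Invertible.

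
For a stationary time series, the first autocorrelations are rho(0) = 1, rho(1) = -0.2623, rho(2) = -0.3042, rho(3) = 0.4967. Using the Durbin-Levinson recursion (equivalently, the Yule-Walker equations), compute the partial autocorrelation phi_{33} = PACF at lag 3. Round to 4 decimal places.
\phi_{33} = 0.3580

The PACF at lag k is phi_{kk}, the last component of the solution
to the Yule-Walker system G_k phi = r_k where
  (G_k)_{ij} = rho(|i - j|), (r_k)_i = rho(i), i,j = 1..k.
Equivalently, Durbin-Levinson gives phi_{kk} iteratively:
  phi_{11} = rho(1)
  phi_{kk} = [rho(k) - sum_{j=1..k-1} phi_{k-1,j} rho(k-j)]
            / [1 - sum_{j=1..k-1} phi_{k-1,j} rho(j)],
  phi_{k,j} = phi_{k-1,j} - phi_{kk} phi_{k-1,k-j},  j = 1..k-1.
Step k = 1:
  phi_11 = rho(1) = -0.2623.
Step k = 2:
  phi_22 = [rho(2) - phi_11 rho(1)] / [1 - phi_11 rho(1)] = [-0.3042 - (-0.2623)(-0.2623)] / [1 - (-0.2623)(-0.2623)]
         = -0.37300129 / 0.93119871 = -0.40056.
  Update: phi_21 = phi_11 - phi_22 phi_11 = -0.2623 - (-0.40056)(-0.2623) = -0.367367.
Step k = 3:
  phi_33 = [rho(3) - phi_21 rho(2) - phi_22 rho(1)] / [1 - phi_21 rho(1) - phi_22 rho(2)]
    numerator   = 0.4967 - (-0.367367)(-0.3042) - (-0.40056)(-0.2623) = 0.27987998
    denominator = 1 - (-0.367367)(-0.2623) - (-0.40056)(-0.3042) = 0.78178918
  phi_33 = 0.27987998 / 0.78178918 = 0.358.
Therefore phi_{33} = 0.3580.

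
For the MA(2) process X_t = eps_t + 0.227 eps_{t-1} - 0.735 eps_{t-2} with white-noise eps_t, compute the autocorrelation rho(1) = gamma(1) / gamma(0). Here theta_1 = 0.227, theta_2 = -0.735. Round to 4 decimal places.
\rho(1) = 0.0378

For an MA(q) process with theta_0 = 1, the autocovariance is
  gamma(k) = sigma^2 * sum_{i=0..q-k} theta_i * theta_{i+k},
and rho(k) = gamma(k) / gamma(0). Sigma^2 cancels.
  numerator   = (1)*(0.227) + (0.227)*(-0.735) = 0.060155.
  denominator = (1)^2 + (0.227)^2 + (-0.735)^2 = 1.591754.
  rho(1) = 0.060155 / 1.591754 = 0.0378.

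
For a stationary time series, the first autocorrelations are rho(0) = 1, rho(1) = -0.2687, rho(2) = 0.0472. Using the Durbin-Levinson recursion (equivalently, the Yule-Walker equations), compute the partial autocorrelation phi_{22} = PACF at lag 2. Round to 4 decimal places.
\phi_{22} = -0.0269

The PACF at lag k is phi_{kk}, the last component of the solution
to the Yule-Walker system G_k phi = r_k where
  (G_k)_{ij} = rho(|i - j|), (r_k)_i = rho(i), i,j = 1..k.
Equivalently, Durbin-Levinson gives phi_{kk} iteratively:
  phi_{11} = rho(1)
  phi_{kk} = [rho(k) - sum_{j=1..k-1} phi_{k-1,j} rho(k-j)]
            / [1 - sum_{j=1..k-1} phi_{k-1,j} rho(j)],
  phi_{k,j} = phi_{k-1,j} - phi_{kk} phi_{k-1,k-j},  j = 1..k-1.
Step k = 1:
  phi_11 = rho(1) = -0.2687.
Step k = 2:
  phi_22 = [rho(2) - phi_11 rho(1)] / [1 - phi_11 rho(1)] = [0.0472 - (-0.2687)(-0.2687)] / [1 - (-0.2687)(-0.2687)]
         = -0.02499969 / 0.92780031 = -0.0269.
Therefore phi_{22} = -0.0269.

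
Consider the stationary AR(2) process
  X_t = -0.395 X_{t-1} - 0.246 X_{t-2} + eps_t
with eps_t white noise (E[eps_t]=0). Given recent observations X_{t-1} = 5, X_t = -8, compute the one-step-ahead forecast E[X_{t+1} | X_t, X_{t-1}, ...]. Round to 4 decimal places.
E[X_{t+1} \mid \mathcal F_t] = 1.9300

For an AR(p) model X_t = c + sum_i phi_i X_{t-i} + eps_t, the
one-step-ahead conditional mean is
  E[X_{t+1} | X_t, ...] = c + sum_i phi_i X_{t+1-i}.
Substitute known values:
  E[X_{t+1} | ...] = (-0.395) * (-8) + (-0.246) * (5)
                   = 1.9300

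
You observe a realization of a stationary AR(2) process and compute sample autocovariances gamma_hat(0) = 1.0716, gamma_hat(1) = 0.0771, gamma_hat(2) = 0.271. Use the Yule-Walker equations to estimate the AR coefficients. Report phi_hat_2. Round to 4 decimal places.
\hat\phi_{2} = 0.2490

The Yule-Walker equations for an AR(p) process read, in matrix form,
  Gamma_p phi = r_p,   with   (Gamma_p)_{ij} = gamma(|i - j|),
                       (r_p)_i = gamma(i),   i,j = 1..p.
Substitute the sample gammas (Toeplitz matrix and right-hand side of size 2):
  Gamma_p = [[1.0716, 0.0771], [0.0771, 1.0716]]
  r_p     = [0.0771, 0.271]
Written out:
  1.0716 phi_1 + 0.0771 phi_2 = 0.0771
  0.0771 phi_1 + 1.0716 phi_2 = 0.271
Solve by Cramer's rule:
  det = gamma(0)^2 - gamma(1)^2 = (1.0716)^2 - (0.0771)^2 = 1.14832656 - 0.00594441 = 1.14238215
  phi_hat_1 = [gamma(1) gamma(0) - gamma(1) gamma(2)] / det = [(0.0771)(1.0716) - (0.0771)(0.271)] / 1.14238215 = 0.06172626 / 1.14238215 = 0.054
  phi_hat_2 = [gamma(0) gamma(2) - gamma(1)^2] / det = [(1.0716)(0.271) - (0.0771)^2] / 1.14238215 = 0.28445919 / 1.14238215 = 0.249
So phi_hat = [0.0540, 0.2490].
Therefore phi_hat_2 = 0.2490.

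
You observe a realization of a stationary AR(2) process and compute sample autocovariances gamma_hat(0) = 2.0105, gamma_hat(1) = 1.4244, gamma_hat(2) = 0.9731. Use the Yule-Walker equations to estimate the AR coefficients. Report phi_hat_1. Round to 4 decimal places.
\hat\phi_{1} = 0.7340

The Yule-Walker equations for an AR(p) process read, in matrix form,
  Gamma_p phi = r_p,   with   (Gamma_p)_{ij} = gamma(|i - j|),
                       (r_p)_i = gamma(i),   i,j = 1..p.
Substitute the sample gammas (Toeplitz matrix and right-hand side of size 2):
  Gamma_p = [[2.0105, 1.4244], [1.4244, 2.0105]]
  r_p     = [1.4244, 0.9731]
Written out:
  2.0105 phi_1 + 1.4244 phi_2 = 1.4244
  1.4244 phi_1 + 2.0105 phi_2 = 0.9731
Solve by Cramer's rule:
  det = gamma(0)^2 - gamma(1)^2 = (2.0105)^2 - (1.4244)^2 = 4.04211025 - 2.02891536 = 2.01319489
  phi_hat_1 = [gamma(1) gamma(0) - gamma(1) gamma(2)] / det = [(1.4244)(2.0105) - (1.4244)(0.9731)] / 2.01319489 = 1.47767256 / 2.01319489 = 0.734
  phi_hat_2 = [gamma(0) gamma(2) - gamma(1)^2] / det = [(2.0105)(0.9731) - (1.4244)^2] / 2.01319489 = -0.07249781 / 2.01319489 = -0.036
So phi_hat = [0.7340, -0.0360].
Therefore phi_hat_1 = 0.7340.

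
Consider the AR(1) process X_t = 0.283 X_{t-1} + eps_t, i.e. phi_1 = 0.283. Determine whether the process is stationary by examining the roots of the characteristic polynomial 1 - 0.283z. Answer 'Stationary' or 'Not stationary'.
\text{Stationary}

The AR(p) characteristic polynomial is P(z) = 1 - 0.283z.
Stationarity requires all roots to lie outside the unit circle, i.e. |z| > 1 for every root.
This is linear in z: 1 + (-0.283) z = 0  =>  z = -1/(-0.283) = 3.533569,  |z| = 3.533569.
Moduli of all roots: 3.5336.
All moduli strictly greater than 1? Yes.
Verdict: Stationary.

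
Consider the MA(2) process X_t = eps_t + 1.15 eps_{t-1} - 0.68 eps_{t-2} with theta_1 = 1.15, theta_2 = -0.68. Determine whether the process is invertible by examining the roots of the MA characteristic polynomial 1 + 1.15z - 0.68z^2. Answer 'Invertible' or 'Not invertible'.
\text{Not invertible}

The MA(q) characteristic polynomial is P(z) = 1 + 1.15z - 0.68z^2.
Invertibility requires all roots to lie outside the unit circle, i.e. |z| > 1 for every root.
Set 1 + (1.15) z + (-0.68) z^2 = 0, i.e. a z^2 + b z + c = 0 with a = -0.68, b = 1.15, c = 1.
Discriminant D = b^2 - 4ac = (1.15)^2 - 4*(-0.68)*1 = 1.3225 - (-2.72) = 4.0425.
D >= 0, so the roots are real: z = (-b +/- sqrt(D)) / (2a) = (-1.15 +/- 2.010597) / (-1.36).
  z_1 = (-1.15 + 2.010597) / (-1.36) = -0.6328,   |z_1| = 0.6328.
  z_2 = (-1.15 - 2.010597) / (-1.36) = 2.324,   |z_2| = 2.324.
Moduli of all roots: 0.6328, 2.3240.
All moduli strictly greater than 1? No.
Verdict: Not invertible.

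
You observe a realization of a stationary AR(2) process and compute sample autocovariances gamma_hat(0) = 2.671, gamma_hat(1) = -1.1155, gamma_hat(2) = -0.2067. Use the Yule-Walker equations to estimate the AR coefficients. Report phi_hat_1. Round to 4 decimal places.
\hat\phi_{1} = -0.5450

The Yule-Walker equations for an AR(p) process read, in matrix form,
  Gamma_p phi = r_p,   with   (Gamma_p)_{ij} = gamma(|i - j|),
                       (r_p)_i = gamma(i),   i,j = 1..p.
Substitute the sample gammas (Toeplitz matrix and right-hand side of size 2):
  Gamma_p = [[2.671, -1.1155], [-1.1155, 2.671]]
  r_p     = [-1.1155, -0.2067]
Written out:
  2.671 phi_1 - 1.1155 phi_2 = -1.1155
  -1.1155 phi_1 + 2.671 phi_2 = -0.2067
Solve by Cramer's rule:
  det = gamma(0)^2 - gamma(1)^2 = (2.671)^2 - (-1.1155)^2 = 7.134241 - 1.24434025 = 5.88990075
  phi_hat_1 = [gamma(1) gamma(0) - gamma(1) gamma(2)] / det = [(-1.1155)(2.671) - (-1.1155)(-0.2067)] / 5.88990075 = -3.21007435 / 5.88990075 = -0.545
  phi_hat_2 = [gamma(0) gamma(2) - gamma(1)^2] / det = [(2.671)(-0.2067) - (-1.1155)^2] / 5.88990075 = -1.79643595 / 5.88990075 = -0.305
So phi_hat = [-0.5450, -0.3050].
Therefore phi_hat_1 = -0.5450.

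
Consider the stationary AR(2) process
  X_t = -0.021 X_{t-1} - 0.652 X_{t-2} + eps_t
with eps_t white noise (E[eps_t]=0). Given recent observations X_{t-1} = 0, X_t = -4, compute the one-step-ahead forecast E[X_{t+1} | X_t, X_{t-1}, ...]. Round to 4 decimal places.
E[X_{t+1} \mid \mathcal F_t] = 0.0840

For an AR(p) model X_t = c + sum_i phi_i X_{t-i} + eps_t, the
one-step-ahead conditional mean is
  E[X_{t+1} | X_t, ...] = c + sum_i phi_i X_{t+1-i}.
Substitute known values:
  E[X_{t+1} | ...] = (-0.021) * (-4) + (-0.652) * (0)
                   = 0.0840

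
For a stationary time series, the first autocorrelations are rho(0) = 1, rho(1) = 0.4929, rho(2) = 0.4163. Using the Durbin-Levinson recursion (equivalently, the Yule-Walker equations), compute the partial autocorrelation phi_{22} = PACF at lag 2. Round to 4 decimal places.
\phi_{22} = 0.2290

The PACF at lag k is phi_{kk}, the last component of the solution
to the Yule-Walker system G_k phi = r_k where
  (G_k)_{ij} = rho(|i - j|), (r_k)_i = rho(i), i,j = 1..k.
Equivalently, Durbin-Levinson gives phi_{kk} iteratively:
  phi_{11} = rho(1)
  phi_{kk} = [rho(k) - sum_{j=1..k-1} phi_{k-1,j} rho(k-j)]
            / [1 - sum_{j=1..k-1} phi_{k-1,j} rho(j)],
  phi_{k,j} = phi_{k-1,j} - phi_{kk} phi_{k-1,k-j},  j = 1..k-1.
Step k = 1:
  phi_11 = rho(1) = 0.4929.
Step k = 2:
  phi_22 = [rho(2) - phi_11 rho(1)] / [1 - phi_11 rho(1)] = [0.4163 - (0.4929)(0.4929)] / [1 - (0.4929)(0.4929)]
         = 0.17334959 / 0.75704959 = 0.229.
Therefore phi_{22} = 0.2290.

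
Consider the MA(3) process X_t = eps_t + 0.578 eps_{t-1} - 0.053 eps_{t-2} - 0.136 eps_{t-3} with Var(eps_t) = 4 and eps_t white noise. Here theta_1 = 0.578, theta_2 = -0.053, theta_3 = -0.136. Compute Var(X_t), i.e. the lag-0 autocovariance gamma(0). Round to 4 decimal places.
\gamma(0) = 5.4216

For an MA(q) process X_t = eps_t + sum_i theta_i eps_{t-i} with
Var(eps_t) = sigma^2, the variance is
  gamma(0) = sigma^2 * (1 + sum_i theta_i^2).
  sum_i theta_i^2 = (0.578)^2 + (-0.053)^2 + (-0.136)^2 = 0.334084 + 0.002809 + 0.018496 = 0.355389.
  gamma(0) = 4 * (1 + 0.355389) = 4 * 1.355389 = 5.421556, which rounds to 5.4216.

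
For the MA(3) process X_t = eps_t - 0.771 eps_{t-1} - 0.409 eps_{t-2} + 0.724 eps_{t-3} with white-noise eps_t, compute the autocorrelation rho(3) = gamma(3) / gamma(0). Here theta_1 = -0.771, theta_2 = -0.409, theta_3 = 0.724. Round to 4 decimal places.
\rho(3) = 0.3167

For an MA(q) process with theta_0 = 1, the autocovariance is
  gamma(k) = sigma^2 * sum_{i=0..q-k} theta_i * theta_{i+k},
and rho(k) = gamma(k) / gamma(0). Sigma^2 cancels.
  numerator   = (1)*(0.724) = 0.724.
  denominator = (1)^2 + (-0.771)^2 + (-0.409)^2 + (0.724)^2 = 2.285898.
  rho(3) = 0.724 / 2.285898 = 0.3167.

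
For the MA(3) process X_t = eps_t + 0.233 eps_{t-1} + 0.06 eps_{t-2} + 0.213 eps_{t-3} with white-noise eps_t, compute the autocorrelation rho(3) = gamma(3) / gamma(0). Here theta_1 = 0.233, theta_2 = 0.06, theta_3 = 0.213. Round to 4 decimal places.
\rho(3) = 0.1931

For an MA(q) process with theta_0 = 1, the autocovariance is
  gamma(k) = sigma^2 * sum_{i=0..q-k} theta_i * theta_{i+k},
and rho(k) = gamma(k) / gamma(0). Sigma^2 cancels.
  numerator   = (1)*(0.213) = 0.213.
  denominator = (1)^2 + (0.233)^2 + (0.06)^2 + (0.213)^2 = 1.103258.
  rho(3) = 0.213 / 1.103258 = 0.1931.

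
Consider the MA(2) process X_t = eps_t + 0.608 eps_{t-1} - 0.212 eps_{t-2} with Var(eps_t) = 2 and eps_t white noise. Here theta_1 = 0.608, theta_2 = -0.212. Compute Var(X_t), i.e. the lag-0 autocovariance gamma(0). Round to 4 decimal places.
\gamma(0) = 2.8292

For an MA(q) process X_t = eps_t + sum_i theta_i eps_{t-i} with
Var(eps_t) = sigma^2, the variance is
  gamma(0) = sigma^2 * (1 + sum_i theta_i^2).
  sum_i theta_i^2 = (0.608)^2 + (-0.212)^2 = 0.369664 + 0.044944 = 0.414608.
  gamma(0) = 2 * (1 + 0.414608) = 2 * 1.414608 = 2.829216, which rounds to 2.8292.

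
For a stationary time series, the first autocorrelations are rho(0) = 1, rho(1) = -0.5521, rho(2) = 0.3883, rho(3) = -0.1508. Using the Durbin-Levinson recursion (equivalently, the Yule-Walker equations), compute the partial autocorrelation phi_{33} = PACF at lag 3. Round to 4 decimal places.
\phi_{33} = 0.1520

The PACF at lag k is phi_{kk}, the last component of the solution
to the Yule-Walker system G_k phi = r_k where
  (G_k)_{ij} = rho(|i - j|), (r_k)_i = rho(i), i,j = 1..k.
Equivalently, Durbin-Levinson gives phi_{kk} iteratively:
  phi_{11} = rho(1)
  phi_{kk} = [rho(k) - sum_{j=1..k-1} phi_{k-1,j} rho(k-j)]
            / [1 - sum_{j=1..k-1} phi_{k-1,j} rho(j)],
  phi_{k,j} = phi_{k-1,j} - phi_{kk} phi_{k-1,k-j},  j = 1..k-1.
Step k = 1:
  phi_11 = rho(1) = -0.5521.
Step k = 2:
  phi_22 = [rho(2) - phi_11 rho(1)] / [1 - phi_11 rho(1)] = [0.3883 - (-0.5521)(-0.5521)] / [1 - (-0.5521)(-0.5521)]
         = 0.08348559 / 0.69518559 = 0.120091.
  Update: phi_21 = phi_11 - phi_22 phi_11 = -0.5521 - (0.120091)(-0.5521) = -0.485798.
Step k = 3:
  phi_33 = [rho(3) - phi_21 rho(2) - phi_22 rho(1)] / [1 - phi_21 rho(1) - phi_22 rho(2)]
    numerator   = -0.1508 - (-0.485798)(0.3883) - (0.120091)(-0.5521) = 0.10413754
    denominator = 1 - (-0.485798)(-0.5521) - (0.120091)(0.3883) = 0.68515972
  phi_33 = 0.10413754 / 0.68515972 = 0.152.
Therefore phi_{33} = 0.1520.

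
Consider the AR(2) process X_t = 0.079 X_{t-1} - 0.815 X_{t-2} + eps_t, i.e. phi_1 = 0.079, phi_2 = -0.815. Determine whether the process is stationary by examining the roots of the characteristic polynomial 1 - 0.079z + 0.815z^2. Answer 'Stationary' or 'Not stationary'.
\text{Stationary}

The AR(p) characteristic polynomial is P(z) = 1 - 0.079z + 0.815z^2.
Stationarity requires all roots to lie outside the unit circle, i.e. |z| > 1 for every root.
Set 1 + (-0.079) z + (0.815) z^2 = 0, i.e. a z^2 + b z + c = 0 with a = 0.815, b = -0.079, c = 1.
Discriminant D = b^2 - 4ac = (-0.079)^2 - 4*(0.815)*1 = 0.006241 - (3.26) = -3.253759.
D < 0, so the roots are the complex-conjugate pair z = (-b +/- i sqrt(-D)) / (2a) = 0.0485 +/- 1.1066i.
For a conjugate pair |z|^2 = z * conj(z) = (product of roots) = c/a = 1/(0.815) = 1.226994, so |z| = sqrt(1.226994) = 1.1077 for both roots.
Moduli of all roots: 1.1077, 1.1077.
All moduli strictly greater than 1? Yes.
Verdict: Stationary.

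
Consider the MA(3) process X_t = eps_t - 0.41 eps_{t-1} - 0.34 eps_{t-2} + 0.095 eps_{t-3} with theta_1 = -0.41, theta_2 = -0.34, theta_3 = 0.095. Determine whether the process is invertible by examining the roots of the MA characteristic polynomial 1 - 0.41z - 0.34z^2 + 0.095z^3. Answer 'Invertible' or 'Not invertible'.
\text{Invertible}

The MA(q) characteristic polynomial is P(z) = 1 - 0.41z - 0.34z^2 + 0.095z^3.
Invertibility requires all roots to lie outside the unit circle, i.e. |z| > 1 for every root.
Degree 3: look for a simple real root z0 first, then factor out (1 - z/z0) and solve the remaining quadratic.
Testing z0 = 4: P(4) = 1 + (-0.41)(4) + (-0.34)(4)^2 + (0.095)(4)^3
  = 1 + (-1.64) + (-5.44) + (6.08) = 0.  So z_0 = 4 is a root, |z_0| = 4.
Divide out the factor (1 - 0.25 z) = (1 - z/z0) (since 1/z0 = 0.25):
  P(z) = (1 - 0.25 z)(1 + (-0.16) z + (-0.38) z^2)
  [check: z-coef -0.16 - (0.25) = -0.41; z^2-coef -0.38 - (0.25)(-0.16) = -0.34; z^3-coef -(0.25)(-0.38) = 0.095.]
Remaining roots from the quadratic factor 1 + (-0.16) z + (-0.38) z^2:
  Set 1 + (-0.16) z + (-0.38) z^2 = 0, i.e. a z^2 + b z + c = 0 with a = -0.38, b = -0.16, c = 1.
  Discriminant D = b^2 - 4ac = (-0.16)^2 - 4*(-0.38)*1 = 0.0256 - (-1.52) = 1.5456.
  D >= 0, so the roots are real: z = (-b +/- sqrt(D)) / (2a) = (0.16 +/- 1.243222) / (-0.76).
    z_1 = (0.16 + 1.243222) / (-0.76) = -1.8463,   |z_1| = 1.8463.
    z_2 = (0.16 - 1.243222) / (-0.76) = 1.4253,   |z_2| = 1.4253.
Moduli of all roots: 4.0000, 1.8463, 1.4253.
All moduli strictly greater than 1? Yes.
Verdict: Invertible.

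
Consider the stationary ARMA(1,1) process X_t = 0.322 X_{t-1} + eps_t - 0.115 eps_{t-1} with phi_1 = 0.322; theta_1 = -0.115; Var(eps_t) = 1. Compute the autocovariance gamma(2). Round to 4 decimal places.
\gamma(2) = 0.0716

Multiply the model equation by X_{t-k} and take expectations. With theta_0 = psi_0 = 1 and psi_j the MA(infinity) weights, this gives
  gamma(k) - sum_i phi_i gamma(k-i) = c_k,
  c_k = sigma^2 * sum_{j=k..q} theta_j psi_{j-k}   (c_k = 0 for k > q),
using gamma(-m) = gamma(m).
psi-weights needed (psi_j = theta_j + sum_i phi_i psi_{j-i}):
  psi_1 = theta_1 + phi_1 = -0.115 + (0.322) = 0.207
Right-hand sides:
  c_0 = sigma^2 (1 + theta_1 psi_1) = 1 * (1 + (-0.115)(0.207)) = 1 * 0.976195 = 0.976195
  c_1 = sigma^2 theta_1 = 1 * (-0.115) = -0.115
  c_2 = 0
Equations for k = 0 and k = 1 (AR order 1):
  gamma(0) = phi_1 gamma(1) + c_0
  gamma(1) = phi_1 gamma(0) + c_1
Substituting the second into the first: gamma(0) (1 - phi_1^2) = c_0 + phi_1 c_1, so
  gamma(0) = (c_0 + phi_1 c_1) / (1 - phi_1^2) = (0.976195 + (0.322)(-0.115)) / (1 - (0.322)^2) = 0.939165 / 0.896316 = 1.047806.
  gamma(1) = phi_1 gamma(0) + c_1 = (0.322)(1.047806) + (-0.115) = 0.222393.
For k = 2 (> q): gamma(2) = phi_1 gamma(1) = (0.322)(0.222393) = 0.071611.
Therefore gamma(2) = 0.0716 (to 4 decimal places).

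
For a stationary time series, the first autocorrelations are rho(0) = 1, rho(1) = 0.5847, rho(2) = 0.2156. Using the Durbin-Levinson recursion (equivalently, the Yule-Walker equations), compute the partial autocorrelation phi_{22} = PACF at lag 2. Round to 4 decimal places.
\phi_{22} = -0.1919

The PACF at lag k is phi_{kk}, the last component of the solution
to the Yule-Walker system G_k phi = r_k where
  (G_k)_{ij} = rho(|i - j|), (r_k)_i = rho(i), i,j = 1..k.
Equivalently, Durbin-Levinson gives phi_{kk} iteratively:
  phi_{11} = rho(1)
  phi_{kk} = [rho(k) - sum_{j=1..k-1} phi_{k-1,j} rho(k-j)]
            / [1 - sum_{j=1..k-1} phi_{k-1,j} rho(j)],
  phi_{k,j} = phi_{k-1,j} - phi_{kk} phi_{k-1,k-j},  j = 1..k-1.
Step k = 1:
  phi_11 = rho(1) = 0.5847.
Step k = 2:
  phi_22 = [rho(2) - phi_11 rho(1)] / [1 - phi_11 rho(1)] = [0.2156 - (0.5847)(0.5847)] / [1 - (0.5847)(0.5847)]
         = -0.12627409 / 0.65812591 = -0.1919.
Therefore phi_{22} = -0.1919.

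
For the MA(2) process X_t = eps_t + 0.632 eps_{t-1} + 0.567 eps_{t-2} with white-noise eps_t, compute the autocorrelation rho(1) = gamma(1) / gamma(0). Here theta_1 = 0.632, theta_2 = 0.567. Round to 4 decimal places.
\rho(1) = 0.5755

For an MA(q) process with theta_0 = 1, the autocovariance is
  gamma(k) = sigma^2 * sum_{i=0..q-k} theta_i * theta_{i+k},
and rho(k) = gamma(k) / gamma(0). Sigma^2 cancels.
  numerator   = (1)*(0.632) + (0.632)*(0.567) = 0.990344.
  denominator = (1)^2 + (0.632)^2 + (0.567)^2 = 1.720913.
  rho(1) = 0.990344 / 1.720913 = 0.5755.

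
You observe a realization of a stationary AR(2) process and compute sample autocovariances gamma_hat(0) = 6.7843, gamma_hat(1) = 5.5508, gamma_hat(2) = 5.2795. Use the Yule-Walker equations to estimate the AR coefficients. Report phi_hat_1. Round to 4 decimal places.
\hat\phi_{1} = 0.5490

The Yule-Walker equations for an AR(p) process read, in matrix form,
  Gamma_p phi = r_p,   with   (Gamma_p)_{ij} = gamma(|i - j|),
                       (r_p)_i = gamma(i),   i,j = 1..p.
Substitute the sample gammas (Toeplitz matrix and right-hand side of size 2):
  Gamma_p = [[6.7843, 5.5508], [5.5508, 6.7843]]
  r_p     = [5.5508, 5.2795]
Written out:
  6.7843 phi_1 + 5.5508 phi_2 = 5.5508
  5.5508 phi_1 + 6.7843 phi_2 = 5.2795
Solve by Cramer's rule:
  det = gamma(0)^2 - gamma(1)^2 = (6.7843)^2 - (5.5508)^2 = 46.02672649 - 30.81138064 = 15.21534585
  phi_hat_1 = [gamma(1) gamma(0) - gamma(1) gamma(2)] / det = [(5.5508)(6.7843) - (5.5508)(5.2795)] / 15.21534585 = 8.35284384 / 15.21534585 = 0.549
  phi_hat_2 = [gamma(0) gamma(2) - gamma(1)^2] / det = [(6.7843)(5.2795) - (5.5508)^2] / 15.21534585 = 5.00633121 / 15.21534585 = 0.329
So phi_hat = [0.5490, 0.3290].
Therefore phi_hat_1 = 0.5490.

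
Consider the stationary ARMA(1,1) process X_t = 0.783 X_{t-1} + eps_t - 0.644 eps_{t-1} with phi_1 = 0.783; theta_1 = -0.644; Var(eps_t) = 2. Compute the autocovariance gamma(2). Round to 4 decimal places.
\gamma(2) = 0.2789

Multiply the model equation by X_{t-k} and take expectations. With theta_0 = psi_0 = 1 and psi_j the MA(infinity) weights, this gives
  gamma(k) - sum_i phi_i gamma(k-i) = c_k,
  c_k = sigma^2 * sum_{j=k..q} theta_j psi_{j-k}   (c_k = 0 for k > q),
using gamma(-m) = gamma(m).
psi-weights needed (psi_j = theta_j + sum_i phi_i psi_{j-i}):
  psi_1 = theta_1 + phi_1 = -0.644 + (0.783) = 0.139
Right-hand sides:
  c_0 = sigma^2 (1 + theta_1 psi_1) = 2 * (1 + (-0.644)(0.139)) = 2 * 0.910484 = 1.820968
  c_1 = sigma^2 theta_1 = 2 * (-0.644) = -1.288
  c_2 = 0
Equations for k = 0 and k = 1 (AR order 1):
  gamma(0) = phi_1 gamma(1) + c_0
  gamma(1) = phi_1 gamma(0) + c_1
Substituting the second into the first: gamma(0) (1 - phi_1^2) = c_0 + phi_1 c_1, so
  gamma(0) = (c_0 + phi_1 c_1) / (1 - phi_1^2) = (1.820968 + (0.783)(-1.288)) / (1 - (0.783)^2) = 0.812464 / 0.386911 = 2.099873.
  gamma(1) = phi_1 gamma(0) + c_1 = (0.783)(2.099873) + (-1.288) = 0.356201.
For k = 2 (> q): gamma(2) = phi_1 gamma(1) = (0.783)(0.356201) = 0.278905.
Therefore gamma(2) = 0.2789 (to 4 decimal places).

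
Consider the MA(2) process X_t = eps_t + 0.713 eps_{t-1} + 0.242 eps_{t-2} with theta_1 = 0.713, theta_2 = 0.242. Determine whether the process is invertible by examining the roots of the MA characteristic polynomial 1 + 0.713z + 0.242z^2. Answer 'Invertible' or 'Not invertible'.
\text{Invertible}

The MA(q) characteristic polynomial is P(z) = 1 + 0.713z + 0.242z^2.
Invertibility requires all roots to lie outside the unit circle, i.e. |z| > 1 for every root.
Set 1 + (0.713) z + (0.242) z^2 = 0, i.e. a z^2 + b z + c = 0 with a = 0.242, b = 0.713, c = 1.
Discriminant D = b^2 - 4ac = (0.713)^2 - 4*(0.242)*1 = 0.508369 - (0.968) = -0.459631.
D < 0, so the roots are the complex-conjugate pair z = (-b +/- i sqrt(-D)) / (2a) = -1.4731 +/- 1.4007i.
For a conjugate pair |z|^2 = z * conj(z) = (product of roots) = c/a = 1/(0.242) = 4.132231, so |z| = sqrt(4.132231) = 2.0328 for both roots.
Moduli of all roots: 2.0328, 2.0328.
All moduli strictly greater than 1? Yes.
Verdict: Invertible.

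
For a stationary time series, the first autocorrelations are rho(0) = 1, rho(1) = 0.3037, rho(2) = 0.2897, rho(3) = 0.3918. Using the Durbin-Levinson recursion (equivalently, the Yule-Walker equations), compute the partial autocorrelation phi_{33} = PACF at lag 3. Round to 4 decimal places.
\phi_{33} = 0.2971

The PACF at lag k is phi_{kk}, the last component of the solution
to the Yule-Walker system G_k phi = r_k where
  (G_k)_{ij} = rho(|i - j|), (r_k)_i = rho(i), i,j = 1..k.
Equivalently, Durbin-Levinson gives phi_{kk} iteratively:
  phi_{11} = rho(1)
  phi_{kk} = [rho(k) - sum_{j=1..k-1} phi_{k-1,j} rho(k-j)]
            / [1 - sum_{j=1..k-1} phi_{k-1,j} rho(j)],
  phi_{k,j} = phi_{k-1,j} - phi_{kk} phi_{k-1,k-j},  j = 1..k-1.
Step k = 1:
  phi_11 = rho(1) = 0.3037.
Step k = 2:
  phi_22 = [rho(2) - phi_11 rho(1)] / [1 - phi_11 rho(1)] = [0.2897 - (0.3037)(0.3037)] / [1 - (0.3037)(0.3037)]
         = 0.19746631 / 0.90776631 = 0.21753.
  Update: phi_21 = phi_11 - phi_22 phi_11 = 0.3037 - (0.21753)(0.3037) = 0.237636.
Step k = 3:
  phi_33 = [rho(3) - phi_21 rho(2) - phi_22 rho(1)] / [1 - phi_21 rho(1) - phi_22 rho(2)]
    numerator   = 0.3918 - (0.237636)(0.2897) - (0.21753)(0.3037) = 0.25689297
    denominator = 1 - (0.237636)(0.3037) - (0.21753)(0.2897) = 0.86481148
  phi_33 = 0.25689297 / 0.86481148 = 0.2971.
Therefore phi_{33} = 0.2971.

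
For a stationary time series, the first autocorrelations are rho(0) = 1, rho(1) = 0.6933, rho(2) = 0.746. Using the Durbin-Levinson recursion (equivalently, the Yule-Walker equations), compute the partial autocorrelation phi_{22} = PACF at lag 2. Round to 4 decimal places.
\phi_{22} = 0.5109

The PACF at lag k is phi_{kk}, the last component of the solution
to the Yule-Walker system G_k phi = r_k where
  (G_k)_{ij} = rho(|i - j|), (r_k)_i = rho(i), i,j = 1..k.
Equivalently, Durbin-Levinson gives phi_{kk} iteratively:
  phi_{11} = rho(1)
  phi_{kk} = [rho(k) - sum_{j=1..k-1} phi_{k-1,j} rho(k-j)]
            / [1 - sum_{j=1..k-1} phi_{k-1,j} rho(j)],
  phi_{k,j} = phi_{k-1,j} - phi_{kk} phi_{k-1,k-j},  j = 1..k-1.
Step k = 1:
  phi_11 = rho(1) = 0.6933.
Step k = 2:
  phi_22 = [rho(2) - phi_11 rho(1)] / [1 - phi_11 rho(1)] = [0.746 - (0.6933)(0.6933)] / [1 - (0.6933)(0.6933)]
         = 0.26533511 / 0.51933511 = 0.5109.
Therefore phi_{22} = 0.5109.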